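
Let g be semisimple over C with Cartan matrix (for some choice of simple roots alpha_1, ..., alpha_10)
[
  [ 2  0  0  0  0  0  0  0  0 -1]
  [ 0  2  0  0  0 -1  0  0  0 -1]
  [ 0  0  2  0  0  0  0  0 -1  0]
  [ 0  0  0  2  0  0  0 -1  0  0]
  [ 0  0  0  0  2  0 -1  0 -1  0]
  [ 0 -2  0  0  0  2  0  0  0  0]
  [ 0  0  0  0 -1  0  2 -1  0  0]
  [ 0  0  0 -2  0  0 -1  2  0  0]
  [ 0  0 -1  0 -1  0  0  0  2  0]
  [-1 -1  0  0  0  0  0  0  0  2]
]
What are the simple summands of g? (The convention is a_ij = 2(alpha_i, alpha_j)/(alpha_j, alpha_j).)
The diagram associated to this matrix has two connected components: the simple roots {alpha_3, alpha_4, alpha_5, alpha_7, alpha_8, alpha_9} form a chain of 6 nodes with a double edge at one end; the terminal node there is the unique short simple root (B_6), and {alpha_1, alpha_2, alpha_6, alpha_10} form a chain of 4 nodes with a double edge at one end; the terminal node there is the unique long simple root (C_4). A semisimple Lie algebra decomposes uniquely as the direct sum of simple ideals, one per connected component of its Dynkin diagram, so g ≅ B_6 ⊕ C_4 (dimension 78 + 36 = 114).

B6 ⊕ C4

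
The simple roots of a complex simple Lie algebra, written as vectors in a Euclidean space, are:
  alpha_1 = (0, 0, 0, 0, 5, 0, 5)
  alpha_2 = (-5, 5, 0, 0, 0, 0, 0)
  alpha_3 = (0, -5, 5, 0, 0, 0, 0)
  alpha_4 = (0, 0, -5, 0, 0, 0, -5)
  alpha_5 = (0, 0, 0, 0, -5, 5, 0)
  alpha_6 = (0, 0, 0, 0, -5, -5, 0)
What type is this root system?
Compute the Cartan integers a_ij = 2(alpha_i, alpha_j)/(alpha_j, alpha_j); the resulting 6x6 Cartan matrix is
[[2, 0, 0, -1, -1, -1], [0, 2, -1, 0, 0, 0], [0, -1, 2, -1, 0, 0], [-1, 0, -1, 2, 0, 0], [-1, 0, 0, 0, 2, 0], [-1, 0, 0, 0, 0, 2]].
All simple roots have the same length, so the diagram is simply laced. The associated Dynkin diagram is a chain of 4 nodes with a fork of two nodes at one end (D_6), so the type is D_6 (the algebra so(12)).

type D_6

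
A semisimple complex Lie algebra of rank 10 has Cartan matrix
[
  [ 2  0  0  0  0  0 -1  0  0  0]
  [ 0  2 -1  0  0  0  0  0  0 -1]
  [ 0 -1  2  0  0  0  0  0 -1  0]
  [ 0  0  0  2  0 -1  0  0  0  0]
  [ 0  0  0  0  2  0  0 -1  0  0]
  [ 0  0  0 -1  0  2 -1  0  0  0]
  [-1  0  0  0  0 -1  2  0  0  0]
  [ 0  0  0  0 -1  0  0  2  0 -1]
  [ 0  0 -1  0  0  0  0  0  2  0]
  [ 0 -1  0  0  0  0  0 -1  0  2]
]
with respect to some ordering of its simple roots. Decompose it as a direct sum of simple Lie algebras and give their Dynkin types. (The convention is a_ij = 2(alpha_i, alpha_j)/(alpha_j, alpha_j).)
The diagram associated to this matrix has two connected components: the simple roots {alpha_1, alpha_4, alpha_6, alpha_7} form a chain of 4 nodes with single edges (A_4), and {alpha_2, alpha_3, alpha_5, alpha_8, alpha_9, alpha_10} form a chain of 6 nodes with single edges (A_6). A semisimple Lie algebra decomposes uniquely as the direct sum of simple ideals, one per connected component of its Dynkin diagram, so g ≅ A_4 ⊕ A_6 (dimension 24 + 48 = 72).

A_4 ⊕ A_6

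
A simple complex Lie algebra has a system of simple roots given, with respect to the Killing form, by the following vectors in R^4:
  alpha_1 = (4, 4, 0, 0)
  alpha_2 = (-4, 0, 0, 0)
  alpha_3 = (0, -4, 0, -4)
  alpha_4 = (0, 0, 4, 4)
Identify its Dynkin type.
Compute the Cartan integers a_ij = 2(alpha_i, alpha_j)/(alpha_j, alpha_j); the resulting 4x4 Cartan matrix is
[[2, -2, -1, 0], [-1, 2, 0, 0], [-1, 0, 2, -1], [0, 0, -1, 2]].
The roots have two lengths (squared-length ratio 2:1); the short ones are alpha_{2}. The associated Dynkin diagram is a chain of 4 nodes with a double edge at one end; the terminal node there is the unique short simple root (B_4), so the type is B_4 (the algebra so(9)).

B_4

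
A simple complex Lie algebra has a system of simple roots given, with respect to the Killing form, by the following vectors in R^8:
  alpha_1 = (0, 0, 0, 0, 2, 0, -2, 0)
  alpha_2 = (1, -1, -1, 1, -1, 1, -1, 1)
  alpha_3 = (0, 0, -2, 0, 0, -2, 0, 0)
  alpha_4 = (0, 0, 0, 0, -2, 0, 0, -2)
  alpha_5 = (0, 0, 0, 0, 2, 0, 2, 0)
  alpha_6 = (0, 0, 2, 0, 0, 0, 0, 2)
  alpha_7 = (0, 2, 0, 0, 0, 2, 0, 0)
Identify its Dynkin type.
Compute the Cartan integers a_ij = 2(alpha_i, alpha_j)/(alpha_j, alpha_j); the resulting 7x7 Cartan matrix is
[[2, 0, 0, -1, 0, 0, 0], [0, 2, 0, 0, -1, 0, 0], [0, 0, 2, 0, 0, -1, -1], [-1, 0, 0, 2, -1, -1, 0], [0, -1, 0, -1, 2, 0, 0], [0, 0, -1, -1, 0, 2, 0], [0, 0, -1, 0, 0, 0, 2]].
All simple roots have the same length, so the diagram is simply laced. The associated Dynkin diagram is a chain of 6 nodes with one extra node attached to the third node from one end (E_7), so the type is E_7.

type E_7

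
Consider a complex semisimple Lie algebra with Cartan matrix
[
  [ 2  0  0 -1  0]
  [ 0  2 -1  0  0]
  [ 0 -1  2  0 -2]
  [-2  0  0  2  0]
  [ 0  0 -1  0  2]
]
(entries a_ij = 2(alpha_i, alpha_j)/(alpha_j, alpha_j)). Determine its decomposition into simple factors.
B2 ⊕ B3

The diagram associated to this matrix has two connected components: the simple roots {alpha_1, alpha_4} form a chain of 2 nodes with a double edge at one end; the terminal node there is the unique short simple root (B_2), and {alpha_2, alpha_3, alpha_5} form a chain of 3 nodes with a double edge at one end; the terminal node there is the unique short simple root (B_3). A semisimple Lie algebra decomposes uniquely as the direct sum of simple ideals, one per connected component of its Dynkin diagram, so g ≅ B_2 ⊕ B_3 (dimension 10 + 21 = 31).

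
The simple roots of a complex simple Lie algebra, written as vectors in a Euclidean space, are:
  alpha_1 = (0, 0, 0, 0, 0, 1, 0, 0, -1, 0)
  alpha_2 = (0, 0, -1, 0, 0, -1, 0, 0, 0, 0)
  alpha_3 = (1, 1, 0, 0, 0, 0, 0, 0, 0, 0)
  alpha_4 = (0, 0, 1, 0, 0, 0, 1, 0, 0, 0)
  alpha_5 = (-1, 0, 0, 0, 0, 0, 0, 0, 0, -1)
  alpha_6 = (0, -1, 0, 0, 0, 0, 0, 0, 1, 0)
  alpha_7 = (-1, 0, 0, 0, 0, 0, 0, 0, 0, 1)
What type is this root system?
Compute the Cartan integers a_ij = 2(alpha_i, alpha_j)/(alpha_j, alpha_j); the resulting 7x7 Cartan matrix is
[[2, -1, 0, 0, 0, -1, 0], [-1, 2, 0, -1, 0, 0, 0], [0, 0, 2, 0, -1, -1, -1], [0, -1, 0, 2, 0, 0, 0], [0, 0, -1, 0, 2, 0, 0], [-1, 0, -1, 0, 0, 2, 0], [0, 0, -1, 0, 0, 0, 2]].
All simple roots have the same length, so the diagram is simply laced. The associated Dynkin diagram is a chain of 5 nodes with a fork of two nodes at one end (D_7), so the type is D_7 (the algebra so(14)).

type D_7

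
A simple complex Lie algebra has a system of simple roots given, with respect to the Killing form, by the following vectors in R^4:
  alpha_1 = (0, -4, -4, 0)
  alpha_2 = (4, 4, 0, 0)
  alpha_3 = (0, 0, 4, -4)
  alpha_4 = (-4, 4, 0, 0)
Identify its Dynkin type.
D4

Compute the Cartan integers a_ij = 2(alpha_i, alpha_j)/(alpha_j, alpha_j); the resulting 4x4 Cartan matrix is
[[2, -1, -1, -1], [-1, 2, 0, 0], [-1, 0, 2, 0], [-1, 0, 0, 2]].
All simple roots have the same length, so the diagram is simply laced. The associated Dynkin diagram is a chain of 2 nodes with a fork of two nodes at one end (D_4), so the type is D_4 (the algebra so(8)).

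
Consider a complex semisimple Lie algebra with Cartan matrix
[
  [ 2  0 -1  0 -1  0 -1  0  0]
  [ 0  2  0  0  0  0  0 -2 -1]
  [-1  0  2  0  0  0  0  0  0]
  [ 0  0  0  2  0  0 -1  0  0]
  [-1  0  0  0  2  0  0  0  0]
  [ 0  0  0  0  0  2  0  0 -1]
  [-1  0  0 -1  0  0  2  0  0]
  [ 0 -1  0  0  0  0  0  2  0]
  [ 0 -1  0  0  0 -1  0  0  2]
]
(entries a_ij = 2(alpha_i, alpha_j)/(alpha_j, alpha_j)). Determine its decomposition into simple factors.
type B_4 + type D_5

The diagram associated to this matrix has two connected components: the simple roots {alpha_2, alpha_6, alpha_8, alpha_9} form a chain of 4 nodes with a double edge at one end; the terminal node there is the unique short simple root (B_4), and {alpha_1, alpha_3, alpha_4, alpha_5, alpha_7} form a chain of 3 nodes with a fork of two nodes at one end (D_5). A semisimple Lie algebra decomposes uniquely as the direct sum of simple ideals, one per connected component of its Dynkin diagram, so g ≅ B_4 ⊕ D_5 (dimension 36 + 45 = 81).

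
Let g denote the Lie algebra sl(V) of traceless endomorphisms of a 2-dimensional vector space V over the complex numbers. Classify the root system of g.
This is sl(2), which has dimension 2^2 - 1 = 3 and rank 2 - 1 = 1 (a Cartan subalgebra is the diagonal traceless matrices). In the classification of classical Lie algebras, the special linear algebra sl(n+1) has type A_n; here n = 1, so the Dynkin diagram is a chain of 1 nodes with single edges (A_1). Hence the type is A_1.

A_1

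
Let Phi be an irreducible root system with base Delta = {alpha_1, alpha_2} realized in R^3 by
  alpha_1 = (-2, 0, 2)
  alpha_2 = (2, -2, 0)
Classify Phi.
Compute the Cartan integers a_ij = 2(alpha_i, alpha_j)/(alpha_j, alpha_j); the resulting 2x2 Cartan matrix is
[[2, -1], [-1, 2]].
All simple roots have the same length, so the diagram is simply laced. The associated Dynkin diagram is a chain of 2 nodes with single edges (A_2), so the type is A_2 (the algebra sl(3)).

type A_2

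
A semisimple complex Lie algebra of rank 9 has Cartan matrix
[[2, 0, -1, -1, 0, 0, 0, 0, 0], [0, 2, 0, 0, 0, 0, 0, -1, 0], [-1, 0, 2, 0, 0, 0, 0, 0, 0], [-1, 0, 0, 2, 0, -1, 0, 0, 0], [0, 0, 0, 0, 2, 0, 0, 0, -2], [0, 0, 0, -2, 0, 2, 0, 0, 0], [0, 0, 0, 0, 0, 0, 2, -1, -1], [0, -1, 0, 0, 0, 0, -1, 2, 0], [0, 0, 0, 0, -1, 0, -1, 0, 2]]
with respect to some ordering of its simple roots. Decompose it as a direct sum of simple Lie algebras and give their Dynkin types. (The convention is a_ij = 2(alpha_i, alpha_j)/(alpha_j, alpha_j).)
The diagram associated to this matrix has two connected components: the simple roots {alpha_1, alpha_3, alpha_4, alpha_6} form a chain of 4 nodes with a double edge at one end; the terminal node there is the unique long simple root (C_4), and {alpha_2, alpha_5, alpha_7, alpha_8, alpha_9} form a chain of 5 nodes with a double edge at one end; the terminal node there is the unique long simple root (C_5). A semisimple Lie algebra decomposes uniquely as the direct sum of simple ideals, one per connected component of its Dynkin diagram, so g ≅ C_4 ⊕ C_5 (dimension 36 + 55 = 91).

type C_4 ⊕ type C_5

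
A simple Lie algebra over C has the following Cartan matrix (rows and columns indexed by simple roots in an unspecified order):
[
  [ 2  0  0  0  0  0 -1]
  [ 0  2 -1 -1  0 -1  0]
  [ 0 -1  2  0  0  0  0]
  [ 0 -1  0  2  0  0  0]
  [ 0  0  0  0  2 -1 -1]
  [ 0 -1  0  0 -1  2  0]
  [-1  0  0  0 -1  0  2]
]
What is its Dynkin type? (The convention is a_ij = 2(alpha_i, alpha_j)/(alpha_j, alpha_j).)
D_7 (so(14))

The matrix has rank 7 with 2's on the diagonal. Reading the off-diagonal entries as Dynkin edges (a single edge where a_ij = a_ji = -1; a double or triple edge where a_ij * a_ji = 2 or 3), the diagram is a chain of 5 nodes with a fork of two nodes at one end (D_7). One simple-root ordering that puts it in standard form is (alpha_1, alpha_7, alpha_5, alpha_6, alpha_2, alpha_4, alpha_3). So the algebra is type D_7, i.e. so(14).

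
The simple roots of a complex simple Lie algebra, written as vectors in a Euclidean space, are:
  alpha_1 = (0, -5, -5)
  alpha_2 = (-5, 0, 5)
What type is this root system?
A2

Compute the Cartan integers a_ij = 2(alpha_i, alpha_j)/(alpha_j, alpha_j); the resulting 2x2 Cartan matrix is
[[2, -1], [-1, 2]].
All simple roots have the same length, so the diagram is simply laced. The associated Dynkin diagram is a chain of 2 nodes with single edges (A_2), so the type is A_2 (the algebra sl(3)).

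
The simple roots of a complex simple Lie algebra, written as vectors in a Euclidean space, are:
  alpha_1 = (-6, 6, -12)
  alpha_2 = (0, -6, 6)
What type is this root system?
Compute the Cartan integers a_ij = 2(alpha_i, alpha_j)/(alpha_j, alpha_j); the resulting 2x2 Cartan matrix is
[[2, -3], [-1, 2]].
The roots have two lengths (squared-length ratio 3:1); the short ones are alpha_{2}. The associated Dynkin diagram is two nodes joined by a triple edge (G_2), so the type is G_2.

G2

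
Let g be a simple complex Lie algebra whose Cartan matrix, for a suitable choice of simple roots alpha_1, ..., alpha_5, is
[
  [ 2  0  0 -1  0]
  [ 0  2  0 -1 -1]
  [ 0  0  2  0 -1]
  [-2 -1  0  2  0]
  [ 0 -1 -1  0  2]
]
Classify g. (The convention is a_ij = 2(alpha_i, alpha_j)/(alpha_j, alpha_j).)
B_5 (so(11))

The matrix has rank 5 with 2's on the diagonal. Reading the off-diagonal entries as Dynkin edges (a single edge where a_ij = a_ji = -1; a double or triple edge where a_ij * a_ji = 2 or 3), the diagram is a chain of 5 nodes with a double edge at one end; the terminal node there is the unique short simple root (B_5). One simple-root ordering that puts it in standard form is (alpha_3, alpha_5, alpha_2, alpha_4, alpha_1). So the algebra is type B_5, i.e. so(11).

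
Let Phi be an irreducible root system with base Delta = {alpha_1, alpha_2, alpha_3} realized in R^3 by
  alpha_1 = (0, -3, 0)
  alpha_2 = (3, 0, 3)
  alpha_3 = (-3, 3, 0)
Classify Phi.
Compute the Cartan integers a_ij = 2(alpha_i, alpha_j)/(alpha_j, alpha_j); the resulting 3x3 Cartan matrix is
[[2, 0, -1], [0, 2, -1], [-2, -1, 2]].
The roots have two lengths (squared-length ratio 2:1); the short ones are alpha_{1}. The associated Dynkin diagram is a chain of 3 nodes with a double edge at one end; the terminal node there is the unique short simple root (B_3), so the type is B_3 (the algebra so(7)).

B3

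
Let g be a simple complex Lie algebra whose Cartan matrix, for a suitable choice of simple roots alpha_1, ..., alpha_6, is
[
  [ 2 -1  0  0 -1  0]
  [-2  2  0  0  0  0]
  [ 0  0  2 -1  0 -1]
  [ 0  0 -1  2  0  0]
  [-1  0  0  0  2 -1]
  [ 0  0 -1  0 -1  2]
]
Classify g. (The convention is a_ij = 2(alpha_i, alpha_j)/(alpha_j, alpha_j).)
type C_6

The matrix has rank 6 with 2's on the diagonal. Reading the off-diagonal entries as Dynkin edges (a single edge where a_ij = a_ji = -1; a double or triple edge where a_ij * a_ji = 2 or 3), the diagram is a chain of 6 nodes with a double edge at one end; the terminal node there is the unique long simple root (C_6). One simple-root ordering that puts it in standard form is (alpha_4, alpha_3, alpha_6, alpha_5, alpha_1, alpha_2). So the algebra is type C_6, i.e. sp(12).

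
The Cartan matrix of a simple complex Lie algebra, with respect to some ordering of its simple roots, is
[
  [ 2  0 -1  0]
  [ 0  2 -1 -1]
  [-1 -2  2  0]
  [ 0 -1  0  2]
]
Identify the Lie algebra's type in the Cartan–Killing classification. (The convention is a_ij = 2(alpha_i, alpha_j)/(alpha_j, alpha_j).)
The matrix has rank 4 with 2's on the diagonal. Reading the off-diagonal entries as Dynkin edges (a single edge where a_ij = a_ji = -1; a double or triple edge where a_ij * a_ji = 2 or 3), the diagram is a chain of 4 nodes with a double edge between the middle two (F_4). One simple-root ordering that puts it in standard form is (alpha_1, alpha_3, alpha_2, alpha_4). So the algebra is type F_4.

F_4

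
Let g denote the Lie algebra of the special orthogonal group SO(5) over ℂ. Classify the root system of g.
B_2 (so(5))

This is so(5) with 5 odd, which has dimension 5(5-1)/2 = 10 and rank (5-1)/2 = 2. In the classification of classical Lie algebras, the orthogonal algebra so(2n+1) in an odd number of variables has type B_n; here n = 2, so the Dynkin diagram is a chain of 2 nodes with a double edge at one end; the terminal node there is the unique short simple root (B_2). Hence the type is B_2.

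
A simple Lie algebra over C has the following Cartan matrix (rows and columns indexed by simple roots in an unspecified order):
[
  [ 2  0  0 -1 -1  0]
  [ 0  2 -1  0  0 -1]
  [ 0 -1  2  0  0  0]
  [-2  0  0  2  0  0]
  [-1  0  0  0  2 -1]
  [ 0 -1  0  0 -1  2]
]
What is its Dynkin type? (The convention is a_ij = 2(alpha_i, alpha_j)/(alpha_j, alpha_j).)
The matrix has rank 6 with 2's on the diagonal. Reading the off-diagonal entries as Dynkin edges (a single edge where a_ij = a_ji = -1; a double or triple edge where a_ij * a_ji = 2 or 3), the diagram is a chain of 6 nodes with a double edge at one end; the terminal node there is the unique long simple root (C_6). One simple-root ordering that puts it in standard form is (alpha_3, alpha_2, alpha_6, alpha_5, alpha_1, alpha_4). So the algebra is type C_6, i.e. sp(12).

C6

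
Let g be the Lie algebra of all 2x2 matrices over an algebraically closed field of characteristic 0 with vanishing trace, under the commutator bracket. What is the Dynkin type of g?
This is sl(2), which has dimension 2^2 - 1 = 3 and rank 2 - 1 = 1 (a Cartan subalgebra is the diagonal traceless matrices). In the classification of classical Lie algebras, the special linear algebra sl(n+1) has type A_n; here n = 1, so the Dynkin diagram is a chain of 1 nodes with single edges (A_1). Hence the type is A_1.

A1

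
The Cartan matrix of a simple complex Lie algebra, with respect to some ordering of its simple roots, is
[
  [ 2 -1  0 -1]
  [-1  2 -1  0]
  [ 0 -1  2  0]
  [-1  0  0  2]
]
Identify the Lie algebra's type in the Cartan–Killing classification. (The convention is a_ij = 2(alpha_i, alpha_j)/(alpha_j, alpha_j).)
The matrix has rank 4 with 2's on the diagonal. Reading the off-diagonal entries as Dynkin edges (a single edge where a_ij = a_ji = -1; a double or triple edge where a_ij * a_ji = 2 or 3), the diagram is a chain of 4 nodes with single edges (A_4). One simple-root ordering that puts it in standard form is (alpha_4, alpha_1, alpha_2, alpha_3). So the algebra is type A_4, i.e. sl(5).

type A_4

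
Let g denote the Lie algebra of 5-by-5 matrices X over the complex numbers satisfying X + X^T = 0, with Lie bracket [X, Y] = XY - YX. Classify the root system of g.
B2

This is so(5) with 5 odd, which has dimension 5(5-1)/2 = 10 and rank (5-1)/2 = 2. In the classification of classical Lie algebras, the orthogonal algebra so(2n+1) in an odd number of variables has type B_n; here n = 2, so the Dynkin diagram is a chain of 2 nodes with a double edge at one end; the terminal node there is the unique short simple root (B_2). Hence the type is B_2.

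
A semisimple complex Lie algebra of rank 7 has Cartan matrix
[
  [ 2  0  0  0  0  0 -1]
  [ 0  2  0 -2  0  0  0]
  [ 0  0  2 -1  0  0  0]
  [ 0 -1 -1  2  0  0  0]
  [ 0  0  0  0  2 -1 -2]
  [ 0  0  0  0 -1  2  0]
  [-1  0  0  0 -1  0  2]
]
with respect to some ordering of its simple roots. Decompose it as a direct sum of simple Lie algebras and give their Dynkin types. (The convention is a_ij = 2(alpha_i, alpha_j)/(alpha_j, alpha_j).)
type C_3 + type F_4

The diagram associated to this matrix has two connected components: the simple roots {alpha_2, alpha_3, alpha_4} form a chain of 3 nodes with a double edge at one end; the terminal node there is the unique long simple root (C_3), and {alpha_1, alpha_5, alpha_6, alpha_7} form a chain of 4 nodes with a double edge between the middle two (F_4). A semisimple Lie algebra decomposes uniquely as the direct sum of simple ideals, one per connected component of its Dynkin diagram, so g ≅ C_3 ⊕ F_4 (dimension 21 + 52 = 73).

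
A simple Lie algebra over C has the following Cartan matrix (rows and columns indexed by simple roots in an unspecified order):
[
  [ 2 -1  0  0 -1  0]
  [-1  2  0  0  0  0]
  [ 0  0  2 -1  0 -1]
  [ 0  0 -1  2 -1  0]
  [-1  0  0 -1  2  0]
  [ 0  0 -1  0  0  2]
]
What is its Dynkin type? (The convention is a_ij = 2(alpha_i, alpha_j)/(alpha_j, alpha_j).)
A_6 (sl(7))

The matrix has rank 6 with 2's on the diagonal. Reading the off-diagonal entries as Dynkin edges (a single edge where a_ij = a_ji = -1; a double or triple edge where a_ij * a_ji = 2 or 3), the diagram is a chain of 6 nodes with single edges (A_6). One simple-root ordering that puts it in standard form is (alpha_6, alpha_3, alpha_4, alpha_5, alpha_1, alpha_2). So the algebra is type A_6, i.e. sl(7).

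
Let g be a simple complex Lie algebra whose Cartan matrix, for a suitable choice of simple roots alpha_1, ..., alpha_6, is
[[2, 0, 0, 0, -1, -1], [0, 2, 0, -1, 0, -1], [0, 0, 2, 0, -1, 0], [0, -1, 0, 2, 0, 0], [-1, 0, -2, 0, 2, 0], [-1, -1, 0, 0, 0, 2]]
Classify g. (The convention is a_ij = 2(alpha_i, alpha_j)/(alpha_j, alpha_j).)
type B_6

The matrix has rank 6 with 2's on the diagonal. Reading the off-diagonal entries as Dynkin edges (a single edge where a_ij = a_ji = -1; a double or triple edge where a_ij * a_ji = 2 or 3), the diagram is a chain of 6 nodes with a double edge at one end; the terminal node there is the unique short simple root (B_6). One simple-root ordering that puts it in standard form is (alpha_4, alpha_2, alpha_6, alpha_1, alpha_5, alpha_3). So the algebra is type B_6, i.e. so(13).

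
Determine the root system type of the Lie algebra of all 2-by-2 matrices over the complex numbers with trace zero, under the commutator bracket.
This is sl(2), which has dimension 2^2 - 1 = 3 and rank 2 - 1 = 1 (a Cartan subalgebra is the diagonal traceless matrices). In the classification of classical Lie algebras, the special linear algebra sl(n+1) has type A_n; here n = 1, so the Dynkin diagram is a chain of 1 nodes with single edges (A_1). Hence the type is A_1.

A_1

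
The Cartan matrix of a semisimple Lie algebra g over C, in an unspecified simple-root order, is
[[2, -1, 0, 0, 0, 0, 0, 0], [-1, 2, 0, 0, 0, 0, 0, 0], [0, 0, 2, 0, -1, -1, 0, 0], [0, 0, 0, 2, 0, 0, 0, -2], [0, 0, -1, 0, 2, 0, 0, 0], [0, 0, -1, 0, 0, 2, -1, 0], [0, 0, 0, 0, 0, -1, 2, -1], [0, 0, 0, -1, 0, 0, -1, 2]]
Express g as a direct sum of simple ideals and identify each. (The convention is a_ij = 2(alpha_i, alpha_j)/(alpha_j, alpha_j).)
type A_2 + type C_6

The diagram associated to this matrix has two connected components: the simple roots {alpha_1, alpha_2} form a chain of 2 nodes with single edges (A_2), and {alpha_3, alpha_4, alpha_5, alpha_6, alpha_7, alpha_8} form a chain of 6 nodes with a double edge at one end; the terminal node there is the unique long simple root (C_6). A semisimple Lie algebra decomposes uniquely as the direct sum of simple ideals, one per connected component of its Dynkin diagram, so g ≅ A_2 ⊕ C_6 (dimension 8 + 78 = 86).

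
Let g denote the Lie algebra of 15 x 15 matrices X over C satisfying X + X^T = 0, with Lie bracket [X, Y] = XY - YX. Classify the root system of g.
B_7

This is so(15) with 15 odd, which has dimension 15(15-1)/2 = 105 and rank (15-1)/2 = 7. In the classification of classical Lie algebras, the orthogonal algebra so(2n+1) in an odd number of variables has type B_n; here n = 7, so the Dynkin diagram is a chain of 7 nodes with a double edge at one end; the terminal node there is the unique short simple root (B_7). Hence the type is B_7.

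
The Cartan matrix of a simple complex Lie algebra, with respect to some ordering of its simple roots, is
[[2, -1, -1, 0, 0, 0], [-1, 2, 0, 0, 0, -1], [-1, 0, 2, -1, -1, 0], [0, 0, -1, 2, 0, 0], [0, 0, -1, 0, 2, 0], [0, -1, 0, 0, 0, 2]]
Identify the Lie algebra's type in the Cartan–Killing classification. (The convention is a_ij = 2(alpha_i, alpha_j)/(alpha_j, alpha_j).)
The matrix has rank 6 with 2's on the diagonal. Reading the off-diagonal entries as Dynkin edges (a single edge where a_ij = a_ji = -1; a double or triple edge where a_ij * a_ji = 2 or 3), the diagram is a chain of 4 nodes with a fork of two nodes at one end (D_6). One simple-root ordering that puts it in standard form is (alpha_6, alpha_2, alpha_1, alpha_3, alpha_4, alpha_5). So the algebra is type D_6, i.e. so(12).

D6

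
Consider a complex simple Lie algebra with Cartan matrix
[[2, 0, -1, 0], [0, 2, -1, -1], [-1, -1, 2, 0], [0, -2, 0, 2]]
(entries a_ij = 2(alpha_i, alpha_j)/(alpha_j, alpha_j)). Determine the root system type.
C4

The matrix has rank 4 with 2's on the diagonal. Reading the off-diagonal entries as Dynkin edges (a single edge where a_ij = a_ji = -1; a double or triple edge where a_ij * a_ji = 2 or 3), the diagram is a chain of 4 nodes with a double edge at one end; the terminal node there is the unique long simple root (C_4). One simple-root ordering that puts it in standard form is (alpha_1, alpha_3, alpha_2, alpha_4). So the algebra is type C_4, i.e. sp(8).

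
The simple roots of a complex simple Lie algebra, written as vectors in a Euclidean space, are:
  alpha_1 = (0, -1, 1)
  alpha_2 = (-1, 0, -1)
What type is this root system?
Compute the Cartan integers a_ij = 2(alpha_i, alpha_j)/(alpha_j, alpha_j); the resulting 2x2 Cartan matrix is
[[2, -1], [-1, 2]].
All simple roots have the same length, so the diagram is simply laced. The associated Dynkin diagram is a chain of 2 nodes with single edges (A_2), so the type is A_2 (the algebra sl(3)).

A2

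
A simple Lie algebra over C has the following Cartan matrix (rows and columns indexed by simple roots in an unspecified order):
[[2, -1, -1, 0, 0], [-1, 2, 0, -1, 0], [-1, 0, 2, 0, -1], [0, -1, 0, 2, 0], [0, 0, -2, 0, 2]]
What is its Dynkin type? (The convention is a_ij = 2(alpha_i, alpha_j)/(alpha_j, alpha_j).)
The matrix has rank 5 with 2's on the diagonal. Reading the off-diagonal entries as Dynkin edges (a single edge where a_ij = a_ji = -1; a double or triple edge where a_ij * a_ji = 2 or 3), the diagram is a chain of 5 nodes with a double edge at one end; the terminal node there is the unique long simple root (C_5). One simple-root ordering that puts it in standard form is (alpha_4, alpha_2, alpha_1, alpha_3, alpha_5). So the algebra is type C_5, i.e. sp(10).

C_5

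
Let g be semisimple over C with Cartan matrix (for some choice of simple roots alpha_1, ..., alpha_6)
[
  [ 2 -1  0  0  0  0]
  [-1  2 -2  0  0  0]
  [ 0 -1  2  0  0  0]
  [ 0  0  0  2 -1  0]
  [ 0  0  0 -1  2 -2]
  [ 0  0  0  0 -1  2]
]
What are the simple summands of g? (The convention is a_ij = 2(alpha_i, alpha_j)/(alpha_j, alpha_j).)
The diagram associated to this matrix has two connected components: the simple roots {alpha_4, alpha_5, alpha_6} form a chain of 3 nodes with a double edge at one end; the terminal node there is the unique short simple root (B_3), and {alpha_1, alpha_2, alpha_3} form a chain of 3 nodes with a double edge at one end; the terminal node there is the unique short simple root (B_3). A semisimple Lie algebra decomposes uniquely as the direct sum of simple ideals, one per connected component of its Dynkin diagram, so g ≅ B_3 ⊕ B_3 (dimension 21 + 21 = 42).

type B_3 + type B_3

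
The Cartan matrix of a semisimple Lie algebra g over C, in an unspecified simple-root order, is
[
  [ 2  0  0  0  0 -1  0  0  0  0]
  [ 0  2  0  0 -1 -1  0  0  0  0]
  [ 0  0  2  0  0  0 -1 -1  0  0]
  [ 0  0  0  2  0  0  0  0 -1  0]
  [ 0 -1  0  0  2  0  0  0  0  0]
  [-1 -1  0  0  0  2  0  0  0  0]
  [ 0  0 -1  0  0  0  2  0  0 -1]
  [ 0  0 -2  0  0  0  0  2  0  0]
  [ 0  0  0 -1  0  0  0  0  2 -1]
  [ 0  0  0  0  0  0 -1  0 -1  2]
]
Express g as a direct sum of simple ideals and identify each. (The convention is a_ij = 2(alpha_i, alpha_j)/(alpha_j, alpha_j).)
A_4 ⊕ C_6

The diagram associated to this matrix has two connected components: the simple roots {alpha_1, alpha_2, alpha_5, alpha_6} form a chain of 4 nodes with single edges (A_4), and {alpha_3, alpha_4, alpha_7, alpha_8, alpha_9, alpha_10} form a chain of 6 nodes with a double edge at one end; the terminal node there is the unique long simple root (C_6). A semisimple Lie algebra decomposes uniquely as the direct sum of simple ideals, one per connected component of its Dynkin diagram, so g ≅ A_4 ⊕ C_6 (dimension 24 + 78 = 102).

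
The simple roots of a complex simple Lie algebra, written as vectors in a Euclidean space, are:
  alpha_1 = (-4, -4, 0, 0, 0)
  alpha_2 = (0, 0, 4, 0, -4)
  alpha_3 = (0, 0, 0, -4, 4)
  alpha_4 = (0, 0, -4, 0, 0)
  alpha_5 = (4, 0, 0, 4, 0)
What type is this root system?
Compute the Cartan integers a_ij = 2(alpha_i, alpha_j)/(alpha_j, alpha_j); the resulting 5x5 Cartan matrix is
[[2, 0, 0, 0, -1], [0, 2, -1, -2, 0], [0, -1, 2, 0, -1], [0, -1, 0, 2, 0], [-1, 0, -1, 0, 2]].
The roots have two lengths (squared-length ratio 2:1); the short ones are alpha_{4}. The associated Dynkin diagram is a chain of 5 nodes with a double edge at one end; the terminal node there is the unique short simple root (B_5), so the type is B_5 (the algebra so(11)).

B5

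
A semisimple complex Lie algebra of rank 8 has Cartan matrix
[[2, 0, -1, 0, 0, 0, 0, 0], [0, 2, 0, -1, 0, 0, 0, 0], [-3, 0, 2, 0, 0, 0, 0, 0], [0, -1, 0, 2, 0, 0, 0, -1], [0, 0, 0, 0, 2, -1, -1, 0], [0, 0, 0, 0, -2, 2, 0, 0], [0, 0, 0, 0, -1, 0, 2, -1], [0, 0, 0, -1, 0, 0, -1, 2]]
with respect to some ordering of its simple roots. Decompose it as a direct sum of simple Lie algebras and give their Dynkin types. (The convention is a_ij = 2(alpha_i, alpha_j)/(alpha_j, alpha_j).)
C_6 ⊕ G_2

The diagram associated to this matrix has two connected components: the simple roots {alpha_2, alpha_4, alpha_5, alpha_6, alpha_7, alpha_8} form a chain of 6 nodes with a double edge at one end; the terminal node there is the unique long simple root (C_6), and {alpha_1, alpha_3} form two nodes joined by a triple edge (G_2). A semisimple Lie algebra decomposes uniquely as the direct sum of simple ideals, one per connected component of its Dynkin diagram, so g ≅ C_6 ⊕ G_2 (dimension 78 + 14 = 92).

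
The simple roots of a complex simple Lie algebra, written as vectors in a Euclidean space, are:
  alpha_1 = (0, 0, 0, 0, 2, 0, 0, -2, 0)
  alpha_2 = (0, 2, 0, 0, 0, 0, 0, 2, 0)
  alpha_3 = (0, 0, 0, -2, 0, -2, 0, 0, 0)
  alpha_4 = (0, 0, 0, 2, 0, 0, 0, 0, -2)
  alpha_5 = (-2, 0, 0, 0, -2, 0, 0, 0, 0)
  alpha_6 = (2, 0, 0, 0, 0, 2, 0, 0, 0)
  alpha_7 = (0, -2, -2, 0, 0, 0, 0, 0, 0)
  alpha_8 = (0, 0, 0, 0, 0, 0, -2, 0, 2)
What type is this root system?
Compute the Cartan integers a_ij = 2(alpha_i, alpha_j)/(alpha_j, alpha_j); the resulting 8x8 Cartan matrix is
[[2, -1, 0, 0, -1, 0, 0, 0], [-1, 2, 0, 0, 0, 0, -1, 0], [0, 0, 2, -1, 0, -1, 0, 0], [0, 0, -1, 2, 0, 0, 0, -1], [-1, 0, 0, 0, 2, -1, 0, 0], [0, 0, -1, 0, -1, 2, 0, 0], [0, -1, 0, 0, 0, 0, 2, 0], [0, 0, 0, -1, 0, 0, 0, 2]].
All simple roots have the same length, so the diagram is simply laced. The associated Dynkin diagram is a chain of 8 nodes with single edges (A_8), so the type is A_8 (the algebra sl(9)).

A_8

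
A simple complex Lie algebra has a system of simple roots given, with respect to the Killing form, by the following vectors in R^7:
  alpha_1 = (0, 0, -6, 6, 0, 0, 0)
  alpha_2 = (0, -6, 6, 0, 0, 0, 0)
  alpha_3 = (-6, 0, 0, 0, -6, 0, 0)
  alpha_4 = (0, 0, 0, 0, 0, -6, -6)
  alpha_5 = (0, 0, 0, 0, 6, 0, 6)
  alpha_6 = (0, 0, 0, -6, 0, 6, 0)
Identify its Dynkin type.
Compute the Cartan integers a_ij = 2(alpha_i, alpha_j)/(alpha_j, alpha_j); the resulting 6x6 Cartan matrix is
[[2, -1, 0, 0, 0, -1], [-1, 2, 0, 0, 0, 0], [0, 0, 2, 0, -1, 0], [0, 0, 0, 2, -1, -1], [0, 0, -1, -1, 2, 0], [-1, 0, 0, -1, 0, 2]].
All simple roots have the same length, so the diagram is simply laced. The associated Dynkin diagram is a chain of 6 nodes with single edges (A_6), so the type is A_6 (the algebra sl(7)).

A_6 (sl(7))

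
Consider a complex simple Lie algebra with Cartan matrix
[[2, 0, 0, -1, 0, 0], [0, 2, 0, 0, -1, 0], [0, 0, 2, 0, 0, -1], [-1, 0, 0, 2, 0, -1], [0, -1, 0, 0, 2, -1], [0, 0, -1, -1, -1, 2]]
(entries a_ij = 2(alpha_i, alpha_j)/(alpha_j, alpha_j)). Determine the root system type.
The matrix has rank 6 with 2's on the diagonal. Reading the off-diagonal entries as Dynkin edges (a single edge where a_ij = a_ji = -1; a double or triple edge where a_ij * a_ji = 2 or 3), the diagram is a chain of 5 nodes with one extra node attached to the third node from one end (E_6). One simple-root ordering that puts it in standard form is (alpha_2, alpha_3, alpha_5, alpha_6, alpha_4, alpha_1). So the algebra is type E_6.

E6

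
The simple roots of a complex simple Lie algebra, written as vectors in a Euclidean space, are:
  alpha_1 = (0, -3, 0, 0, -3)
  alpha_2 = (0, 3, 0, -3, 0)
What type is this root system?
A2

Compute the Cartan integers a_ij = 2(alpha_i, alpha_j)/(alpha_j, alpha_j); the resulting 2x2 Cartan matrix is
[[2, -1], [-1, 2]].
All simple roots have the same length, so the diagram is simply laced. The associated Dynkin diagram is a chain of 2 nodes with single edges (A_2), so the type is A_2 (the algebra sl(3)).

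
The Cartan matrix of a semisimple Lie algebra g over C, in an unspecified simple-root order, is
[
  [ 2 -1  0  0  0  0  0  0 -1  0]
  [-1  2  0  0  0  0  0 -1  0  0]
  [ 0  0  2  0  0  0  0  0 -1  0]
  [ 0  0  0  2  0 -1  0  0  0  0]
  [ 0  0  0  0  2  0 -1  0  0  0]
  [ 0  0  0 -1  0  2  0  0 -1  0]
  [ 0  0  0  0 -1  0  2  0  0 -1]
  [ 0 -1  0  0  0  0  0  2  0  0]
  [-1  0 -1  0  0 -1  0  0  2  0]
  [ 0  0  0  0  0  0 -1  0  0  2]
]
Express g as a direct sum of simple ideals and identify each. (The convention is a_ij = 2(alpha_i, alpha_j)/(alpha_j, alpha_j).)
The diagram associated to this matrix has two connected components: the simple roots {alpha_5, alpha_7, alpha_10} form a chain of 3 nodes with single edges (A_3), and {alpha_1, alpha_2, alpha_3, alpha_4, alpha_6, alpha_8, alpha_9} form a chain of 6 nodes with one extra node attached to the third node from one end (E_7). A semisimple Lie algebra decomposes uniquely as the direct sum of simple ideals, one per connected component of its Dynkin diagram, so g ≅ A_3 ⊕ E_7 (dimension 15 + 133 = 148).

A_3 (sl(4)) ⊕ E_7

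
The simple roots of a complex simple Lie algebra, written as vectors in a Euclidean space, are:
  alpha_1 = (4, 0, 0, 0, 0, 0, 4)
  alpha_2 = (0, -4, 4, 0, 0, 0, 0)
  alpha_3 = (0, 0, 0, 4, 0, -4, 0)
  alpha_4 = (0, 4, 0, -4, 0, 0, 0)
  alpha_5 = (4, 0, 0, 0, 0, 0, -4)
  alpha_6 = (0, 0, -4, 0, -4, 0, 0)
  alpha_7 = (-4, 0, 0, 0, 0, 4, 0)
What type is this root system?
D_7 (so(14))

Compute the Cartan integers a_ij = 2(alpha_i, alpha_j)/(alpha_j, alpha_j); the resulting 7x7 Cartan matrix is
[[2, 0, 0, 0, 0, 0, -1], [0, 2, 0, -1, 0, -1, 0], [0, 0, 2, -1, 0, 0, -1], [0, -1, -1, 2, 0, 0, 0], [0, 0, 0, 0, 2, 0, -1], [0, -1, 0, 0, 0, 2, 0], [-1, 0, -1, 0, -1, 0, 2]].
All simple roots have the same length, so the diagram is simply laced. The associated Dynkin diagram is a chain of 5 nodes with a fork of two nodes at one end (D_7), so the type is D_7 (the algebra so(14)).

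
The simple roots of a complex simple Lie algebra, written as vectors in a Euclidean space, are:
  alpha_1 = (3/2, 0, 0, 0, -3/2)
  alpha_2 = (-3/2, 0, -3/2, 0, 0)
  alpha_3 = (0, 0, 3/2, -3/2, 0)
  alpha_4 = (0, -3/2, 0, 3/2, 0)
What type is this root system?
type A_4

Compute the Cartan integers a_ij = 2(alpha_i, alpha_j)/(alpha_j, alpha_j); the resulting 4x4 Cartan matrix is
[[2, -1, 0, 0], [-1, 2, -1, 0], [0, -1, 2, -1], [0, 0, -1, 2]].
All simple roots have the same length, so the diagram is simply laced. The associated Dynkin diagram is a chain of 4 nodes with single edges (A_4), so the type is A_4 (the algebra sl(5)).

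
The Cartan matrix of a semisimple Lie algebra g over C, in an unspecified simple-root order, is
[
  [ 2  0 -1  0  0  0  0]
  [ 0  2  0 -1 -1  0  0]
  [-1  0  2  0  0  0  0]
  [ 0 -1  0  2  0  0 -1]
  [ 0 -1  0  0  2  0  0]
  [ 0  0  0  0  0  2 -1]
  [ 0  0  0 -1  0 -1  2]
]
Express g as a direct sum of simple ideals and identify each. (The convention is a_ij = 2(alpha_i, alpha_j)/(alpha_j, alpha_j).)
The diagram associated to this matrix has two connected components: the simple roots {alpha_1, alpha_3} form a chain of 2 nodes with single edges (A_2), and {alpha_2, alpha_4, alpha_5, alpha_6, alpha_7} form a chain of 5 nodes with single edges (A_5). A semisimple Lie algebra decomposes uniquely as the direct sum of simple ideals, one per connected component of its Dynkin diagram, so g ≅ A_2 ⊕ A_5 (dimension 8 + 35 = 43).

A2 + A5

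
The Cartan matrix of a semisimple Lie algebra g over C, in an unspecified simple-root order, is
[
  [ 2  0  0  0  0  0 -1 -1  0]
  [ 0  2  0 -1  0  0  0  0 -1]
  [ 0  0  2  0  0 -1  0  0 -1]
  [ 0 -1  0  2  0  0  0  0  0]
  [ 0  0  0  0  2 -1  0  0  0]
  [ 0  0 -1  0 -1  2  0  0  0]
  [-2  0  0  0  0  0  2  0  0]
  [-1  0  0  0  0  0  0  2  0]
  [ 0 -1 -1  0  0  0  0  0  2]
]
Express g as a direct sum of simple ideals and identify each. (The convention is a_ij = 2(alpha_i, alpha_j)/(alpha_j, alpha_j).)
The diagram associated to this matrix has two connected components: the simple roots {alpha_2, alpha_3, alpha_4, alpha_5, alpha_6, alpha_9} form a chain of 6 nodes with single edges (A_6), and {alpha_1, alpha_7, alpha_8} form a chain of 3 nodes with a double edge at one end; the terminal node there is the unique long simple root (C_3). A semisimple Lie algebra decomposes uniquely as the direct sum of simple ideals, one per connected component of its Dynkin diagram, so g ≅ A_6 ⊕ C_3 (dimension 48 + 21 = 69).

A_6 ⊕ C_3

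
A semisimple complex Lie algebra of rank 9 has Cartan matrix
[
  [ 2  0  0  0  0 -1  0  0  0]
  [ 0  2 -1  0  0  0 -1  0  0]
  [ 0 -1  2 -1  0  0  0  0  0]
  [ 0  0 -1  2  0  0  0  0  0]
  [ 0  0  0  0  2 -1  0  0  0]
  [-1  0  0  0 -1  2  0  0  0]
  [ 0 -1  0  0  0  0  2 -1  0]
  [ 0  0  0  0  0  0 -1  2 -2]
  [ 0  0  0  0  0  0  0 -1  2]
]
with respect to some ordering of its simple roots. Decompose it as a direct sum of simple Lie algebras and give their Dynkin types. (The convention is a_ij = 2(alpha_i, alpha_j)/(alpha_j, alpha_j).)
A3 ⊕ B6

The diagram associated to this matrix has two connected components: the simple roots {alpha_1, alpha_5, alpha_6} form a chain of 3 nodes with single edges (A_3), and {alpha_2, alpha_3, alpha_4, alpha_7, alpha_8, alpha_9} form a chain of 6 nodes with a double edge at one end; the terminal node there is the unique short simple root (B_6). A semisimple Lie algebra decomposes uniquely as the direct sum of simple ideals, one per connected component of its Dynkin diagram, so g ≅ A_3 ⊕ B_6 (dimension 15 + 78 = 93).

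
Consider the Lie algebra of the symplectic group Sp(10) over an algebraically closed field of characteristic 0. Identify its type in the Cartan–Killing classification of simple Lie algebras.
C_5

This is sp(10), which has dimension 10(10+1)/2 = 55 and rank 10/2 = 5. In the classification of classical Lie algebras, the symplectic algebra sp(2n) has type C_n; here n = 5, so the Dynkin diagram is a chain of 5 nodes with a double edge at one end; the terminal node there is the unique long simple root (C_5). Hence the type is C_5.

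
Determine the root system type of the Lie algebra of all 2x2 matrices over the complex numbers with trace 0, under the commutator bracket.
A_1 (sl(2))

This is sl(2), which has dimension 2^2 - 1 = 3 and rank 2 - 1 = 1 (a Cartan subalgebra is the diagonal traceless matrices). In the classification of classical Lie algebras, the special linear algebra sl(n+1) has type A_n; here n = 1, so the Dynkin diagram is a chain of 1 nodes with single edges (A_1). Hence the type is A_1.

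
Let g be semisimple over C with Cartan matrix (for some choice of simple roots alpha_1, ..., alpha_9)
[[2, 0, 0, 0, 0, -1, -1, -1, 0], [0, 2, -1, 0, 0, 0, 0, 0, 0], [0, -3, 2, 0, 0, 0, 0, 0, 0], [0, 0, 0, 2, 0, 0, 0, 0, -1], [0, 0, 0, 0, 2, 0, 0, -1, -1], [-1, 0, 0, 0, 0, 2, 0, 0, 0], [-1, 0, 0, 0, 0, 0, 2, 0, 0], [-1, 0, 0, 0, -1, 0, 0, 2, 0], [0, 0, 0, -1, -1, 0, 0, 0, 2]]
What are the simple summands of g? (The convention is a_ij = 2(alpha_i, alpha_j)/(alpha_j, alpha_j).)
The diagram associated to this matrix has two connected components: the simple roots {alpha_1, alpha_4, alpha_5, alpha_6, alpha_7, alpha_8, alpha_9} form a chain of 5 nodes with a fork of two nodes at one end (D_7), and {alpha_2, alpha_3} form two nodes joined by a triple edge (G_2). A semisimple Lie algebra decomposes uniquely as the direct sum of simple ideals, one per connected component of its Dynkin diagram, so g ≅ D_7 ⊕ G_2 (dimension 91 + 14 = 105).

D7 + G2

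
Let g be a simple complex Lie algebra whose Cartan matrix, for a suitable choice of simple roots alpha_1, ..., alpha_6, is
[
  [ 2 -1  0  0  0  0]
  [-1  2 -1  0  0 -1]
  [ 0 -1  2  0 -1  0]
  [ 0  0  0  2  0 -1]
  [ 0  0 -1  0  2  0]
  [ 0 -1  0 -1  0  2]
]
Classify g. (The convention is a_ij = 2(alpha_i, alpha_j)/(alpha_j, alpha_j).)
The matrix has rank 6 with 2's on the diagonal. Reading the off-diagonal entries as Dynkin edges (a single edge where a_ij = a_ji = -1; a double or triple edge where a_ij * a_ji = 2 or 3), the diagram is a chain of 5 nodes with one extra node attached to the third node from one end (E_6). One simple-root ordering that puts it in standard form is (alpha_5, alpha_1, alpha_3, alpha_2, alpha_6, alpha_4). So the algebra is type E_6.

E_6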